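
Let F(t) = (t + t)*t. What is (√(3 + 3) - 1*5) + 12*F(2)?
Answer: 91 + √6 ≈ 93.449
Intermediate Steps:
F(t) = 2*t² (F(t) = (2*t)*t = 2*t²)
(√(3 + 3) - 1*5) + 12*F(2) = (√(3 + 3) - 1*5) + 12*(2*2²) = (√6 - 5) + 12*(2*4) = (-5 + √6) + 12*8 = (-5 + √6) + 96 = 91 + √6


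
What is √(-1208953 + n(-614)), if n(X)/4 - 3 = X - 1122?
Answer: I*√1215885 ≈ 1102.7*I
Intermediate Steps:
n(X) = -4476 + 4*X (n(X) = 12 + 4*(X - 1122) = 12 + 4*(-1122 + X) = 12 + (-4488 + 4*X) = -4476 + 4*X)
√(-1208953 + n(-614)) = √(-1208953 + (-4476 + 4*(-614))) = √(-1208953 + (-4476 - 2456)) = √(-1208953 - 6932) = √(-1215885) = I*√1215885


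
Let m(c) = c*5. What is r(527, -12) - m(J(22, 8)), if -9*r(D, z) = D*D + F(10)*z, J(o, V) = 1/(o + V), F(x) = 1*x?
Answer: -555221/18 ≈ -30846.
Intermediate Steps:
F(x) = x
J(o, V) = 1/(V + o)
r(D, z) = -10*z/9 - D**2/9 (r(D, z) = -(D*D + 10*z)/9 = -(D**2 + 10*z)/9 = -10*z/9 - D**2/9)
m(c) = 5*c
r(527, -12) - m(J(22, 8)) = (-10/9*(-12) - 1/9*527**2) - 5/(8 + 22) = (40/3 - 1/9*277729) - 5/30 = (40/3 - 277729/9) - 5/30 = -277609/9 - 1*1/6 = -277609/9 - 1/6 = -555221/18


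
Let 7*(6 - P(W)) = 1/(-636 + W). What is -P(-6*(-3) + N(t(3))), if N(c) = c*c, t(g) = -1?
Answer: -25915/4319 ≈ -6.0002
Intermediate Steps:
N(c) = c²
P(W) = 6 - 1/(7*(-636 + W))
-P(-6*(-3) + N(t(3))) = -(-26713 + 42*(-6*(-3) + (-1)²))/(7*(-636 + (-6*(-3) + (-1)²))) = -(-26713 + 42*(18 + 1))/(7*(-636 + (18 + 1))) = -(-26713 + 42*19)/(7*(-636 + 19)) = -(-26713 + 798)/(7*(-617)) = -(-1)*(-25915)/(7*617) = -1*25915/4319 = -25915/4319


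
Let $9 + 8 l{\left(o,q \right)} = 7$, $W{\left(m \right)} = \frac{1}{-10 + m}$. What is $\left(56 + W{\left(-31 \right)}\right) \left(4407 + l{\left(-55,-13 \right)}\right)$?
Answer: $\frac{40453965}{164} \approx 2.4667 \cdot 10^{5}$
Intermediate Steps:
$l{\left(o,q \right)} = - \frac{1}{4}$ ($l{\left(o,q \right)} = - \frac{9}{8} + \frac{1}{8} \cdot 7 = - \frac{9}{8} + \frac{7}{8} = - \frac{1}{4}$)
$\left(56 + W{\left(-31 \right)}\right) \left(4407 + l{\left(-55,-13 \right)}\right) = \left(56 + \frac{1}{-10 - 31}\right) \left(4407 - \frac{1}{4}\right) = \left(56 + \frac{1}{-41}\right) \frac{17627}{4} = \left(56 - \frac{1}{41}\right) \frac{17627}{4} = \frac{2295}{41} \cdot \frac{17627}{4} = \frac{40453965}{164}$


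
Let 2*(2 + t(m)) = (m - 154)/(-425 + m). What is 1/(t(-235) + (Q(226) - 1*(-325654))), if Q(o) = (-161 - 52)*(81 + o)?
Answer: 1320/343544909 ≈ 3.8423e-6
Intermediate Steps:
Q(o) = -17253 - 213*o (Q(o) = -213*(81 + o) = -17253 - 213*o)
t(m) = -2 + (-154 + m)/(2*(-425 + m)) (t(m) = -2 + ((m - 154)/(-425 + m))/2 = -2 + ((-154 + m)/(-425 + m))/2 = -2 + (-154 + m)/(2*(-425 + m)))
1/(t(-235) + (Q(226) - 1*(-325654))) = 1/((1546 - 3*(-235))/(2*(-425 - 235)) + ((-17253 - 213*226) - 1*(-325654))) = 1/((½)*(1546 + 705)/(-660) + ((-17253 - 48138) + 325654)) = 1/((½)*(-1/660)*2251 + (-65391 + 325654)) = 1/(-2251/1320 + 260263) = 1/(343544909/1320) = 1320/343544909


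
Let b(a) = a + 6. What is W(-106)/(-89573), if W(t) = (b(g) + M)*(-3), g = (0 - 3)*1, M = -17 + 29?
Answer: 45/89573 ≈ 0.00050238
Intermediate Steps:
M = 12
g = -3 (g = -3*1 = -3)
b(a) = 6 + a
W(t) = -45 (W(t) = ((6 - 3) + 12)*(-3) = (3 + 12)*(-3) = 15*(-3) = -45)
W(-106)/(-89573) = -45/(-89573) = -45*(-1/89573) = 45/89573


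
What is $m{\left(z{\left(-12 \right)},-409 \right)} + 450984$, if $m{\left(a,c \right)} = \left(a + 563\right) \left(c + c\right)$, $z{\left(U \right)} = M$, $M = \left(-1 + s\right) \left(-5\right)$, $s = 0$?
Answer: $-13640$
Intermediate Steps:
$M = 5$ ($M = \left(-1 + 0\right) \left(-5\right) = \left(-1\right) \left(-5\right) = 5$)
$z{\left(U \right)} = 5$
$m{\left(a,c \right)} = 2 c \left(563 + a\right)$ ($m{\left(a,c \right)} = \left(563 + a\right) 2 c = 2 c \left(563 + a\right)$)
$m{\left(z{\left(-12 \right)},-409 \right)} + 450984 = 2 \left(-409\right) \left(563 + 5\right) + 450984 = 2 \left(-409\right) 568 + 450984 = -464624 + 450984 = -13640$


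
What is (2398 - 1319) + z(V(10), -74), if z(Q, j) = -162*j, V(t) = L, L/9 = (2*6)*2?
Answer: 13067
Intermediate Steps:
L = 216 (L = 9*((2*6)*2) = 9*(12*2) = 9*24 = 216)
V(t) = 216
(2398 - 1319) + z(V(10), -74) = (2398 - 1319) - 162*(-74) = 1079 + 11988 = 13067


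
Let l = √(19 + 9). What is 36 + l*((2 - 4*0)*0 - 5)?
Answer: 36 - 10*√7 ≈ 9.5425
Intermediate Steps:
l = 2*√7 (l = √28 = 2*√7 ≈ 5.2915)
36 + l*((2 - 4*0)*0 - 5) = 36 + (2*√7)*((2 - 4*0)*0 - 5) = 36 + (2*√7)*((2 + 0)*0 - 5) = 36 + (2*√7)*(2*0 - 5) = 36 + (2*√7)*(0 - 5) = 36 + (2*√7)*(-5) = 36 - 10*√7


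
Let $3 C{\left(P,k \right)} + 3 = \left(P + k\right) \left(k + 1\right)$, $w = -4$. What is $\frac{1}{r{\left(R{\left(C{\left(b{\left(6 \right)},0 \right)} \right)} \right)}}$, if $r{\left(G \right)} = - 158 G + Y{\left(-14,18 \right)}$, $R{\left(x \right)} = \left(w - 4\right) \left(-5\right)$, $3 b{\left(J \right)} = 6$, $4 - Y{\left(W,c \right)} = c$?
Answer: $- \frac{1}{6334} \approx -0.00015788$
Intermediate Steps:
$Y{\left(W,c \right)} = 4 - c$
$b{\left(J \right)} = 2$ ($b{\left(J \right)} = \frac{1}{3} \cdot 6 = 2$)
$C{\left(P,k \right)} = -1 + \frac{\left(1 + k\right) \left(P + k\right)}{3}$ ($C{\left(P,k \right)} = -1 + \frac{\left(P + k\right) \left(k + 1\right)}{3} = -1 + \frac{\left(P + k\right) \left(1 + k\right)}{3} = -1 + \frac{\left(1 + k\right) \left(P + k\right)}{3}$)
$R{\left(x \right)} = 40$ ($R{\left(x \right)} = \left(-4 - 4\right) \left(-5\right) = \left(-8\right) \left(-5\right) = 40$)
$r{\left(G \right)} = -14 - 158 G$ ($r{\left(G \right)} = - 158 G + \left(4 - 18\right) = - 158 G - 14 = -14 - 158 G$)
$\frac{1}{r{\left(R{\left(C{\left(b{\left(6 \right)},0 \right)} \right)} \right)}} = \frac{1}{-14 - 6320} = \frac{1}{-6334} = - \frac{1}{6334}$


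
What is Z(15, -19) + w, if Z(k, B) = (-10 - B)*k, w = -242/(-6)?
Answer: 526/3 ≈ 175.33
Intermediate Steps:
w = 121/3 (w = -242*(-⅙) = 121/3 ≈ 40.333)
Z(k, B) = k*(-10 - B)
Z(15, -19) + w = -1*15*(10 - 19) + 121/3 = -1*15*(-9) + 121/3 = 135 + 121/3 = 526/3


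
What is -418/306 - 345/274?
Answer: -110051/41922 ≈ -2.6251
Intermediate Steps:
-418/306 - 345/274 = -418*1/306 - 345*1/274 = -209/153 - 345/274 = -110051/41922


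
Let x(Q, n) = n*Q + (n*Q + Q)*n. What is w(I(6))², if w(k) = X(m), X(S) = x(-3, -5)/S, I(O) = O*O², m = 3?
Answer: 225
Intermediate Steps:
x(Q, n) = Q*n + n*(Q + Q*n) (x(Q, n) = Q*n + (Q*n + Q)*n = Q*n + (Q + Q*n)*n = Q*n + n*(Q + Q*n))
I(O) = O³
X(S) = -45/S (X(S) = (-3*(-5)*(2 - 5))/S = (-3*(-5)*(-3))/S = -45/S)
w(k) = -15 (w(k) = -45/3 = -45*⅓ = -15)
w(I(6))² = (-15)² = 225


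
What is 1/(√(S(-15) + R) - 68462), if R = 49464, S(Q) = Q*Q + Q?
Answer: -34231/2343497885 - √49674/4686995770 ≈ -1.4654e-5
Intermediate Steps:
S(Q) = Q + Q² (S(Q) = Q² + Q = Q + Q²)
1/(√(S(-15) + R) - 68462) = 1/(√(-15*(1 - 15) + 49464) - 68462) = 1/(√(-15*(-14) + 49464) - 68462) = 1/(√(210 + 49464) - 68462) = 1/(√49674 - 68462) = 1/(-68462 + √49674)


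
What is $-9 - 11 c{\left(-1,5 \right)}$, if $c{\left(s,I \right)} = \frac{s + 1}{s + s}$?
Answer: $-9$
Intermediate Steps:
$c{\left(s,I \right)} = \frac{1 + s}{2 s}$
$-9 - 11 c{\left(-1,5 \right)} = -9 - 11 \frac{1 - 1}{2 \left(-1\right)} = -9 - 11 \cdot \frac{1}{2} \left(-1\right) 0 = -9 - 0 = -9 + 0 = -9$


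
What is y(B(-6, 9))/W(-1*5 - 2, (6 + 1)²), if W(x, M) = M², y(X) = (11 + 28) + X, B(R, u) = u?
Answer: 48/2401 ≈ 0.019992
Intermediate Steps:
y(X) = 39 + X
y(B(-6, 9))/W(-1*5 - 2, (6 + 1)²) = (39 + 9)/(((6 + 1)²)²) = 48/((7²)²) = 48/(49²) = 48/2401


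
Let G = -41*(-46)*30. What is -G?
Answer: -56580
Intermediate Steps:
G = 56580 (G = 1886*30 = 56580)
-G = -1*56580 = -56580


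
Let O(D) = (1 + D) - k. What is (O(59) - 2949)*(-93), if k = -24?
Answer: 266445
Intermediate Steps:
O(D) = 25 + D (O(D) = (1 + D) - 1*(-24) = (1 + D) + 24 = 25 + D)
(O(59) - 2949)*(-93) = ((25 + 59) - 2949)*(-93) = (84 - 2949)*(-93) = -2865*(-93) = 266445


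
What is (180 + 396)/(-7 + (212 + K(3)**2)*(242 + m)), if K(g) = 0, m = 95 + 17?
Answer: 576/75041 ≈ 0.0076758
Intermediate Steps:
m = 112
(180 + 396)/(-7 + (212 + K(3)**2)*(242 + m)) = (180 + 396)/(-7 + (212 + 0**2)*(242 + 112)) = 576/(-7 + (212 + 0)*354) = 576/(-7 + 212*354) = 576/(-7 + 75048) = 576/75041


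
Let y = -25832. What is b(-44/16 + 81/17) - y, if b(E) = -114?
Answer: 25718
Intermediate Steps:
b(-44/16 + 81/17) - y = -114 - 1*(-25832) = -114 + 25832 = 25718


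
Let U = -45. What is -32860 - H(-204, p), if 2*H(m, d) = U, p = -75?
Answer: -65675/2 ≈ -32838.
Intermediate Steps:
H(m, d) = -45/2 (H(m, d) = (1/2)*(-45) = -45/2)
-32860 - H(-204, p) = -32860 - 1*(-45/2) = -32860 + 45/2 = -65675/2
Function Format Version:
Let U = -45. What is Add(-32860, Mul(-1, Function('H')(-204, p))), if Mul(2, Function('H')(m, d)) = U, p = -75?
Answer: Rational(-65675, 2) ≈ -32838.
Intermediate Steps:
Function('H')(m, d) = Rational(-45, 2) (Function('H')(m, d) = Mul(Rational(1, 2), -45) = Rational(-45, 2))
Add(-32860, Mul(-1, Function('H')(-204, p))) = Add(-32860, Mul(-1, Rational(-45, 2))) = Add(-32860, Rational(45, 2)) = Rational(-65675, 2)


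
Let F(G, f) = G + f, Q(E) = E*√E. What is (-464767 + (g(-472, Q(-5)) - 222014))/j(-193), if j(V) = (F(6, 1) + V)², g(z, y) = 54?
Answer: -76303/3844 ≈ -19.850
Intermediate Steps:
Q(E) = E^(3/2)
j(V) = (7 + V)² (j(V) = ((6 + 1) + V)² = (7 + V)²)
(-464767 + (g(-472, Q(-5)) - 222014))/j(-193) = (-464767 + (54 - 222014))/((7 - 193)²) = (-464767 - 221960)/((-186)²) = -686727/34596 = -686727*1/34596 = -76303/3844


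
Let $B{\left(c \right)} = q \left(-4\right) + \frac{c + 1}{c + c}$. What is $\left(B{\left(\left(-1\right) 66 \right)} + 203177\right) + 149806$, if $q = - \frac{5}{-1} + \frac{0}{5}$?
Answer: $\frac{46591181}{132} \approx 3.5296 \cdot 10^{5}$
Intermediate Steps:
$q = 5$ ($q = \left(-5\right) \left(-1\right) + 0 \cdot \frac{1}{5} = 5 + 0 = 5$)
$B{\left(c \right)} = -20 + \frac{1 + c}{2 c}$ ($B{\left(c \right)} = 5 \left(-4\right) + \frac{c + 1}{c + c} = -20 + \frac{1 + c}{2 c}$)
$\left(B{\left(\left(-1\right) 66 \right)} + 203177\right) + 149806 = \left(\frac{1 - 39 \left(\left(-1\right) 66\right)}{2 \left(\left(-1\right) 66\right)} + 203177\right) + 149806 = \left(\frac{1 - -2574}{2 \left(-66\right)} + 203177\right) + 149806 = \left(\frac{1}{2} \left(- \frac{1}{66}\right) \left(1 + 2574\right) + 203177\right) + 149806 = \left(\frac{1}{2} \left(- \frac{1}{66}\right) 2575 + 203177\right) + 149806 = \left(- \frac{2575}{132} + 203177\right) + 149806 = \frac{26816789}{132} + 149806 = \frac{46591181}{132}$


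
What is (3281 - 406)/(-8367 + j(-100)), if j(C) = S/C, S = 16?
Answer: -71875/209179 ≈ -0.34361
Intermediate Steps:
j(C) = 16/C
(3281 - 406)/(-8367 + j(-100)) = (3281 - 406)/(-8367 + 16/(-100)) = 2875/(-8367 + 16*(-1/100)) = 2875/(-8367 - 4/25) = 2875/(-209179/25) = 2875*(-25/209179) = -71875/209179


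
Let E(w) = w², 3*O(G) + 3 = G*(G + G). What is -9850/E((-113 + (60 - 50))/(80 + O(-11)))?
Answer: -2259993850/95481 ≈ -23670.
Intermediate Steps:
O(G) = -1 + 2*G²/3 (O(G) = -1 + (G*(G + G))/3 = -1 + (G*(2*G))/3 = -1 + (2*G²)/3 = -1 + 2*G²/3)
-9850/E((-113 + (60 - 50))/(80 + O(-11))) = -9850/(((-113 + (60 - 50))/(80 + (-1 + (⅔)*(-11)²)))²) = -9850/(((-113 + 10)/(80 + (-1 + (⅔)*121)))²) = -9850/((-103/(80 + (-1 + 242/3)))²) = -9850/((-103/(80 + 239/3))²) = -9850/((-103/479/3)²) = -9850/((-103*3/479)²) = -9850/((-309/479)²) = -9850/95481/229441 = -9850*229441/95481 = -1*2259993850/95481 = -2259993850/95481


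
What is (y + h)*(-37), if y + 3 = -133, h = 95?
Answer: 1517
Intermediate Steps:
y = -136 (y = -3 - 133 = -136)
(y + h)*(-37) = (-136 + 95)*(-37) = -41*(-37) = 1517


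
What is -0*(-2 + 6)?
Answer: 0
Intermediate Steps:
-0*(-2 + 6) = -0*4 = -5*0 = 0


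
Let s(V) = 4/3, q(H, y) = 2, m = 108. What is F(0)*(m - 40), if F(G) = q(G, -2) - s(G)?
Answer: 136/3 ≈ 45.333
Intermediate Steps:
s(V) = 4/3 (s(V) = 4*(⅓) = 4/3)
F(G) = ⅔ (F(G) = 2 - 1*4/3 = 2 - 4/3 = ⅔)
F(0)*(m - 40) = 2*(108 - 40)/3 = (⅔)*68 = 136/3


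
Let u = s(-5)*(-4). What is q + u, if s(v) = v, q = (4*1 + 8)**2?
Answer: 164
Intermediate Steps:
q = 144 (q = (4 + 8)**2 = 12**2 = 144)
u = 20 (u = -5*(-4) = 20)
q + u = 144 + 20 = 164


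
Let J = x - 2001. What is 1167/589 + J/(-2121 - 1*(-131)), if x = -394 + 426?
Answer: 3482071/1172110 ≈ 2.9708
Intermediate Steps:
x = 32
J = -1969 (J = 32 - 2001 = -1969)
1167/589 + J/(-2121 - 1*(-131)) = 1167/589 - 1969/(-2121 - 1*(-131)) = 1167*(1/589) - 1969/(-2121 + 131) = 1167/589 - 1969/(-1990) = 1167/589 - 1969*(-1/1990) = 1167/589 + 1969/1990 = 3482071/1172110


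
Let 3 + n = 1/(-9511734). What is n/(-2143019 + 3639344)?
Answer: -28535203/14232645377550 ≈ -2.0049e-6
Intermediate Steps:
n = -28535203/9511734 (n = -3 + 1/(-9511734) = -3 - 1/9511734 = -28535203/9511734 ≈ -3.0000)
n/(-2143019 + 3639344) = -28535203/(9511734*(-2143019 + 3639344)) = -28535203/9511734/1496325 = -28535203/9511734*1/1496325 = -28535203/14232645377550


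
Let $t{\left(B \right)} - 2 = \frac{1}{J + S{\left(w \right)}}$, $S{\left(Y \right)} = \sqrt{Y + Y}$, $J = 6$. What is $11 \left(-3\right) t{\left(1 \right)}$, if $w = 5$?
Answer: $- \frac{957}{13} + \frac{33 \sqrt{10}}{26} \approx -69.602$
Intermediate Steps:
$S{\left(Y \right)} = \sqrt{2} \sqrt{Y}$ ($S{\left(Y \right)} = \sqrt{2 Y} = \sqrt{2} \sqrt{Y}$)
$t{\left(B \right)} = 2 + \frac{1}{6 + \sqrt{10}}$ ($t{\left(B \right)} = 2 + \frac{1}{6 + \sqrt{2} \sqrt{5}} = 2 + \frac{1}{6 + \sqrt{10}}$)
$11 \left(-3\right) t{\left(1 \right)} = 11 \left(-3\right) \left(\frac{29}{13} - \frac{\sqrt{10}}{26}\right) = - 33 \left(\frac{29}{13} - \frac{\sqrt{10}}{26}\right) = - \frac{957}{13} + \frac{33 \sqrt{10}}{26}$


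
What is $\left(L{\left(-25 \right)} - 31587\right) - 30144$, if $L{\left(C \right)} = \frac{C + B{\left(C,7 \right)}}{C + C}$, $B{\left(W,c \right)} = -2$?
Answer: $- \frac{3086523}{50} \approx -61730.0$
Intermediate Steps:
$L{\left(C \right)} = \frac{-2 + C}{2 C}$ ($L{\left(C \right)} = \frac{C - 2}{C + C} = \frac{-2 + C}{2 C}$)
$\left(L{\left(-25 \right)} - 31587\right) - 30144 = \left(\frac{-2 - 25}{2 \left(-25\right)} - 31587\right) - 30144 = \left(\frac{1}{2} \left(- \frac{1}{25}\right) \left(-27\right) - 31587\right) - 30144 = \left(\frac{27}{50} - 31587\right) - 30144 = - \frac{1579323}{50} - 30144 = - \frac{3086523}{50}$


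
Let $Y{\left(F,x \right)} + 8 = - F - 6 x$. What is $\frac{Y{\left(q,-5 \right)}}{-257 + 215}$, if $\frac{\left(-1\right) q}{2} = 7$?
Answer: $- \frac{6}{7} \approx -0.85714$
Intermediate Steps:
$q = -14$ ($q = \left(-2\right) 7 = -14$)
$Y{\left(F,x \right)} = -8 - F - 6 x$ ($Y{\left(F,x \right)} = -8 - \left(F + 6 x\right) = -8 - F - 6 x$)
$\frac{Y{\left(q,-5 \right)}}{-257 + 215} = \frac{-8 - -14 - -30}{-257 + 215} = \frac{-8 + 14 + 30}{-42} = 36 \left(- \frac{1}{42}\right) = - \frac{6}{7}$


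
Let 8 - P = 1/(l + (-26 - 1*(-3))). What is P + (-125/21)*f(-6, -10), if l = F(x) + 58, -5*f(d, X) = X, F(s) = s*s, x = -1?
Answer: -991/252 ≈ -3.9325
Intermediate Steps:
F(s) = s²
f(d, X) = -X/5
l = 59 (l = (-1)² + 58 = 1 + 58 = 59)
P = 287/36 (P = 8 - 1/(59 + (-26 - 1*(-3))) = 8 - 1/(59 + (-26 + 3)) = 8 - 1/(59 - 23) = 8 - 1/36 = 287/36 ≈ 7.9722)
P + (-125/21)*f(-6, -10) = 287/36 + (-125/21)*(-⅕*(-10)) = 287/36 - 125*1/21*2 = 287/36 - 125/21*2 = 287/36 - 250/21 = -991/252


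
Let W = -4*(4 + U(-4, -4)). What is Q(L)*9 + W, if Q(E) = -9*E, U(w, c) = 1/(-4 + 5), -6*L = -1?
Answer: -67/2 ≈ -33.500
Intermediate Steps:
L = ⅙ (L = -⅙*(-1) = ⅙ ≈ 0.16667)
U(w, c) = 1 (U(w, c) = 1/1 = 1)
W = -20 (W = -4*(4 + 1) = -4*5 = -20)
Q(L)*9 + W = -9*⅙*9 - 20 = -3/2*9 - 20 = -27/2 - 20 = -67/2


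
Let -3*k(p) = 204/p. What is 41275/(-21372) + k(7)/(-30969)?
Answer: -229391411/118797084 ≈ -1.9310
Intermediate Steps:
k(p) = -68/p
41275/(-21372) + k(7)/(-30969) = 41275/(-21372) - 68/7/(-30969) = 41275*(-1/21372) - 68*1/7*(-1/30969) = -3175/1644 - 68/7*(-1/30969) = -3175/1644 + 68/216783 = -229391411/118797084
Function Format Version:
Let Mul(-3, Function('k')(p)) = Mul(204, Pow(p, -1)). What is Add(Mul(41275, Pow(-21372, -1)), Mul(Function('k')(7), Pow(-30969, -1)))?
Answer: Rational(-229391411, 118797084) ≈ -1.9310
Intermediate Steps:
Function('k')(p) = Mul(-68, Pow(p, -1)) (Function('k')(p) = Mul(Rational(-1, 3), Mul(204, Pow(p, -1))) = Mul(-68, Pow(p, -1)))
Add(Mul(41275, Pow(-21372, -1)), Mul(Function('k')(7), Pow(-30969, -1))) = Add(Mul(41275, Pow(-21372, -1)), Mul(Mul(-68, Pow(7, -1)), Pow(-30969, -1))) = Add(Mul(41275, Rational(-1, 21372)), Mul(Mul(-68, Rational(1, 7)), Rational(-1, 30969))) = Add(Rational(-3175, 1644), Mul(Rational(-68, 7), Rational(-1, 30969))) = Add(Rational(-3175, 1644), Rational(68, 216783)) = Rational(-229391411, 118797084)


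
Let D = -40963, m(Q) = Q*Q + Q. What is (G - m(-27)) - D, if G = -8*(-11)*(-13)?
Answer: 39117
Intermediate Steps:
m(Q) = Q + Q² (m(Q) = Q² + Q = Q + Q²)
G = -1144 (G = 88*(-13) = -1144)
(G - m(-27)) - D = (-1144 - (-27)*(1 - 27)) - 1*(-40963) = (-1144 - (-27)*(-26)) + 40963 = (-1144 - 1*702) + 40963 = (-1144 - 702) + 40963 = -1846 + 40963 = 39117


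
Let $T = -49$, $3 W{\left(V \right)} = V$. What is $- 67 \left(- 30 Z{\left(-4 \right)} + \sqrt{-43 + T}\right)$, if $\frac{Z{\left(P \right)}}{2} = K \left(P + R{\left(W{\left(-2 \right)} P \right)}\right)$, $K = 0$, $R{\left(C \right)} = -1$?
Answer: $- 134 i \sqrt{23} \approx - 642.64 i$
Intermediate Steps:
$W{\left(V \right)} = \frac{V}{3}$
$Z{\left(P \right)} = 0$ ($Z{\left(P \right)} = 2 \cdot 0 \left(P - 1\right) = 2 \cdot 0 \left(-1 + P\right) = 2 \cdot 0 = 0$)
$- 67 \left(- 30 Z{\left(-4 \right)} + \sqrt{-43 + T}\right) = - 67 \left(\left(-30\right) 0 + \sqrt{-43 - 49}\right) = - 67 \left(0 + \sqrt{-92}\right) = - 67 \left(0 + 2 i \sqrt{23}\right) = - 67 \cdot 2 i \sqrt{23} = - 134 i \sqrt{23}$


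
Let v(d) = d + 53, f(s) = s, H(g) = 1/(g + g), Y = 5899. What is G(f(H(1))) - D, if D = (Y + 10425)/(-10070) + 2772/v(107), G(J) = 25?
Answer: 1413/152 ≈ 9.2961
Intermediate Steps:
H(g) = 1/(2*g)
v(d) = 53 + d
D = 2387/152 (D = (5899 + 10425)/(-10070) + 2772/(53 + 107) = 16324*(-1/10070) + 2772/160 = -154/95 + 2772*(1/160) = -154/95 + 693/40 = 2387/152 ≈ 15.704)
G(f(H(1))) - D = 25 - 1*2387/152 = 25 - 2387/152 = 1413/152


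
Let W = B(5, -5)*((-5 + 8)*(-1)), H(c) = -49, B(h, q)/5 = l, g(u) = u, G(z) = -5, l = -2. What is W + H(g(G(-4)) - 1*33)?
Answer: -19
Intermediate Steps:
B(h, q) = -10 (B(h, q) = 5*(-2) = -10)
W = 30 (W = -10*(-5 + 8)*(-1) = -30*(-1) = -10*(-3) = 30)
W + H(g(G(-4)) - 1*33) = 30 - 49 = -19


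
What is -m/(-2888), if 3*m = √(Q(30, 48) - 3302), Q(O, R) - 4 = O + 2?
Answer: I*√3266/8664 ≈ 0.0065961*I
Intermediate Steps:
Q(O, R) = 6 + O (Q(O, R) = 4 + (O + 2) = 4 + (2 + O) = 6 + O)
m = I*√3266/3 (m = √((6 + 30) - 3302)/3 = √(36 - 3302)/3 = √(-3266)/3 = (I*√3266)/3 = I*√3266/3 ≈ 19.05*I)
-m/(-2888) = -I*√3266/3/(-2888) = -I*√3266/3*(-1)/2888 = -(-1)*I*√3266/8664 = I*√3266/8664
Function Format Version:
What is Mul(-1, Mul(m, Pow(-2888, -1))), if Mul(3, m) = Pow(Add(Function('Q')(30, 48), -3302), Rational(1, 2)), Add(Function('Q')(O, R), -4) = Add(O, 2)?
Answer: Mul(Rational(1, 8664), I, Pow(3266, Rational(1, 2))) ≈ Mul(0.0065961, I)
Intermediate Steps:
Function('Q')(O, R) = Add(6, O) (Function('Q')(O, R) = Add(4, Add(O, 2)) = Add(4, Add(2, O)) = Add(6, O))
m = Mul(Rational(1, 3), I, Pow(3266, Rational(1, 2))) (m = Mul(Rational(1, 3), Pow(Add(Add(6, 30), -3302), Rational(1, 2))) = Mul(Rational(1, 3), Pow(Add(36, -3302), Rational(1, 2))) = Mul(Rational(1, 3), Pow(-3266, Rational(1, 2))) = Mul(Rational(1, 3), Mul(I, Pow(3266, Rational(1, 2)))) = Mul(Rational(1, 3), I, Pow(3266, Rational(1, 2))) ≈ Mul(19.050, I))
Mul(-1, Mul(m, Pow(-2888, -1))) = Mul(-1, Mul(Mul(Rational(1, 3), I, Pow(3266, Rational(1, 2))), Pow(-2888, -1))) = Mul(-1, Mul(Mul(Rational(1, 3), I, Pow(3266, Rational(1, 2))), Rational(-1, 2888))) = Mul(-1, Mul(Rational(-1, 8664), I, Pow(3266, Rational(1, 2)))) = Mul(Rational(1, 8664), I, Pow(3266, Rational(1, 2)))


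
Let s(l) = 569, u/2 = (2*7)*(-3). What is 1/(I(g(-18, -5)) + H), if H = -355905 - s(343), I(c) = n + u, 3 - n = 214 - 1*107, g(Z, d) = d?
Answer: -1/356662 ≈ -2.8038e-6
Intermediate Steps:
u = -84 (u = 2*((2*7)*(-3)) = 2*(14*(-3)) = 2*(-42) = -84)
n = -104 (n = 3 - (214 - 1*107) = 3 - (214 - 107) = 3 - 1*107 = 3 - 107 = -104)
I(c) = -188 (I(c) = -104 - 84 = -188)
H = -356474 (H = -355905 - 1*569 = -355905 - 569 = -356474)
1/(I(g(-18, -5)) + H) = 1/(-188 - 356474) = 1/(-356662) = -1/356662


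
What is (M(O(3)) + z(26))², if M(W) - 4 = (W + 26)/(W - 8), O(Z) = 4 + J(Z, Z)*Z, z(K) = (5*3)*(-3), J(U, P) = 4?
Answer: 20449/16 ≈ 1278.1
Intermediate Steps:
z(K) = -45 (z(K) = 15*(-3) = -45)
O(Z) = 4 + 4*Z
M(W) = 4 + (26 + W)/(-8 + W) (M(W) = 4 + (W + 26)/(W - 8) = 4 + (26 + W)/(-8 + W))
(M(O(3)) + z(26))² = ((-6 + 5*(4 + 4*3))/(-8 + (4 + 4*3)) - 45)² = ((-6 + 5*(4 + 12))/(-8 + (4 + 12)) - 45)² = ((-6 + 5*16)/(-8 + 16) - 45)² = ((-6 + 80)/8 - 45)² = ((⅛)*74 - 45)² = (37/4 - 45)² = (-143/4)² = 20449/16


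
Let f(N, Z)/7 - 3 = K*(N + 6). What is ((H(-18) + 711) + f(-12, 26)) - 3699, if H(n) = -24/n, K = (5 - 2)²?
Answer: -10031/3 ≈ -3343.7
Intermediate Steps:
K = 9 (K = 3² = 9)
f(N, Z) = 399 + 63*N (f(N, Z) = 21 + 7*(9*(N + 6)) = 21 + 7*(9*(6 + N)) = 21 + 7*(54 + 9*N) = 21 + (378 + 63*N) = 399 + 63*N)
((H(-18) + 711) + f(-12, 26)) - 3699 = ((-24/(-18) + 711) + (399 + 63*(-12))) - 3699 = ((-24*(-1/18) + 711) + (399 - 756)) - 3699 = ((4/3 + 711) - 357) - 3699 = (2137/3 - 357) - 3699 = 1066/3 - 3699 = -10031/3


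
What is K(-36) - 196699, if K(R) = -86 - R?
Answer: -196749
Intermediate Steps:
K(-36) - 196699 = (-86 - 1*(-36)) - 196699 = (-86 + 36) - 196699 = -50 - 196699 = -196749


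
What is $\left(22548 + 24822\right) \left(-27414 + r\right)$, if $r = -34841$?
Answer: $-2949019350$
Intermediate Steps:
$\left(22548 + 24822\right) \left(-27414 + r\right) = \left(22548 + 24822\right) \left(-27414 - 34841\right) = 47370 \left(-62255\right) = -2949019350$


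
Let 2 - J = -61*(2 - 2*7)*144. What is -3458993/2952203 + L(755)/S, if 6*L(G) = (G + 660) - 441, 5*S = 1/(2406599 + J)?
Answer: 16542388907988886/8856609 ≈ 1.8678e+9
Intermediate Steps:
J = -105406 (J = 2 - (-61*(2 - 2*7))*144 = 2 - (-61*(2 - 14))*144 = 2 - (-61*(-12))*144 = 2 - 732*144 = 2 - 1*105408 = 2 - 105408 = -105406)
S = 1/11505965 (S = 1/(5*(2406599 - 105406)) = (1/5)/2301193 = (1/5)*(1/2301193) = 1/11505965 ≈ 8.6911e-8)
L(G) = 73/2 + G/6 (L(G) = ((G + 660) - 441)/6 = ((660 + G) - 441)/6 = (219 + G)/6 = 73/2 + G/6)
-3458993/2952203 + L(755)/S = -3458993/2952203 + (73/2 + (1/6)*755)/(1/11505965) = -3458993*1/2952203 + (73/2 + 755/6)*11505965 = -3458993/2952203 + (487/3)*11505965 = -3458993/2952203 + 5603404955/3 = 16542388907988886/8856609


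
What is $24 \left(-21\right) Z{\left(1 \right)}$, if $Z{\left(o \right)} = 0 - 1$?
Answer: $504$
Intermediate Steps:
$Z{\left(o \right)} = -1$ ($Z{\left(o \right)} = 0 - 1 = -1$)
$24 \left(-21\right) Z{\left(1 \right)} = 24 \left(-21\right) \left(-1\right) = \left(-504\right) \left(-1\right) = 504$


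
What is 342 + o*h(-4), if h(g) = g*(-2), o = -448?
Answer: -3242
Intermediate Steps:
h(g) = -2*g
342 + o*h(-4) = 342 - (-896)*(-4) = 342 - 448*8 = 342 - 3584 = -3242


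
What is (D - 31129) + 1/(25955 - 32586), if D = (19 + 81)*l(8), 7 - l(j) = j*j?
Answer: -244213100/6631 ≈ -36829.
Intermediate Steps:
l(j) = 7 - j² (l(j) = 7 - j*j = 7 - j²)
D = -5700 (D = (19 + 81)*(7 - 1*8²) = 100*(7 - 1*64) = 100*(7 - 64) = 100*(-57) = -5700)
(D - 31129) + 1/(25955 - 32586) = (-5700 - 31129) + 1/(25955 - 32586) = -36829 + 1/(-6631) = -36829 - 1/6631 = -244213100/6631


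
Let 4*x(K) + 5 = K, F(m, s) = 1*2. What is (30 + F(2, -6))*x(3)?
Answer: -16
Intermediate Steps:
F(m, s) = 2
x(K) = -5/4 + K/4
(30 + F(2, -6))*x(3) = (30 + 2)*(-5/4 + (1/4)*3) = 32*(-5/4 + 3/4) = 32*(-1/2) = -16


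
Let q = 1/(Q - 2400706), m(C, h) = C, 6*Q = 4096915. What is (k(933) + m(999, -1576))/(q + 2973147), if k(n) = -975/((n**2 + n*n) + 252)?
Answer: 2434413995743/7245119844942462 ≈ 0.00033601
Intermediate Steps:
Q = 4096915/6 (Q = (1/6)*4096915 = 4096915/6 ≈ 6.8282e+5)
k(n) = -975/(252 + 2*n**2) (k(n) = -975/((n**2 + n**2) + 252) = -975/(2*n**2 + 252) = -975/(252 + 2*n**2))
q = -6/10307321 (q = 1/(4096915/6 - 2400706) = 1/(-10307321/6) = -6/10307321 ≈ -5.8211e-7)
(k(933) + m(999, -1576))/(q + 2973147) = (-975/(252 + 2*933**2) + 999)/(-6/10307321 + 2973147) = (-975/(252 + 2*870489) + 999)/(30645180509181/10307321) = (-975/(252 + 1740978) + 999)*(10307321/30645180509181) = (-975/1741230 + 999)*(10307321/30645180509181) = (-975*1/1741230 + 999)*(10307321/30645180509181) = (-65/116082 + 999)*(10307321/30645180509181) = (115965853/116082)*(10307321/30645180509181) = 2434413995743/7245119844942462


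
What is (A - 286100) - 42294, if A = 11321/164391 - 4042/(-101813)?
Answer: -5496374826038507/16737140883 ≈ -3.2839e+5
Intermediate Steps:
A = 1817093395/16737140883 (A = 11321*(1/164391) - 4042*(-1/101813) = 11321/164391 + 4042/101813 = 1817093395/16737140883 ≈ 0.10857)
(A - 286100) - 42294 = (1817093395/16737140883 - 286100) - 42294 = -4788494189532905/16737140883 - 42294 = -5496374826038507/16737140883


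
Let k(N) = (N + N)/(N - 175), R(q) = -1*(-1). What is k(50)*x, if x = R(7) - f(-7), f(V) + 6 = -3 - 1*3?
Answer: -52/5 ≈ -10.400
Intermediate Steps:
R(q) = 1
k(N) = 2*N/(-175 + N) (k(N) = (2*N)/(-175 + N) = 2*N/(-175 + N))
f(V) = -12 (f(V) = -6 + (-3 - 1*3) = -6 + (-3 - 3) = -6 - 6 = -12)
x = 13 (x = 1 - 1*(-12) = 1 + 12 = 13)
k(50)*x = (2*50/(-175 + 50))*13 = (2*50/(-125))*13 = (2*50*(-1/125))*13 = -⅘*13 = -52/5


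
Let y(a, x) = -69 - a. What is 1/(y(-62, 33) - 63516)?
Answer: -1/63523 ≈ -1.5742e-5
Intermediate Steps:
1/(y(-62, 33) - 63516) = 1/((-69 - 1*(-62)) - 63516) = 1/((-69 + 62) - 63516) = 1/(-7 - 63516) = 1/(-63523) = -1/63523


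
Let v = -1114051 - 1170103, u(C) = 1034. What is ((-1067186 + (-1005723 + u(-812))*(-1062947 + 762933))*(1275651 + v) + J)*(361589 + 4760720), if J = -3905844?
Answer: -1557093167204144701896216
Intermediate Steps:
v = -2284154
((-1067186 + (-1005723 + u(-812))*(-1062947 + 762933))*(1275651 + v) + J)*(361589 + 4760720) = ((-1067186 + (-1005723 + 1034)*(-1062947 + 762933))*(1275651 - 2284154) - 3905844)*(361589 + 4760720) = ((-1067186 - 1004689*(-300014))*(-1008503) - 3905844)*5122309 = ((-1067186 + 301420765646)*(-1008503) - 3905844)*5122309 = (301419698460*(-1008503) - 3905844)*5122309 = (-303982670156005380 - 3905844)*5122309 = -303982670159911224*5122309 = -1557093167204144701896216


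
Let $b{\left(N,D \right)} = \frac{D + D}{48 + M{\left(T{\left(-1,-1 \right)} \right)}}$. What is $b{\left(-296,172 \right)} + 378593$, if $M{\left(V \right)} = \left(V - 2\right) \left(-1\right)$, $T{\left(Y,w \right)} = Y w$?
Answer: $\frac{18551401}{49} \approx 3.786 \cdot 10^{5}$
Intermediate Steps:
$M{\left(V \right)} = 2 - V$ ($M{\left(V \right)} = \left(-2 + V\right) \left(-1\right) = 2 - V$)
$b{\left(N,D \right)} = \frac{2 D}{49}$ ($b{\left(N,D \right)} = \frac{D + D}{48 + \left(2 - \left(-1\right) \left(-1\right)\right)} = \frac{2 D}{48 + \left(2 - 1\right)} = \frac{2 D}{48 + 1} = \frac{2 D}{49}$)
$b{\left(-296,172 \right)} + 378593 = \frac{2}{49} \cdot 172 + 378593 = \frac{344}{49} + 378593 = \frac{18551401}{49}$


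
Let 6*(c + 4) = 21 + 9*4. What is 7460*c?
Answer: 41030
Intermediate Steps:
c = 11/2 (c = -4 + (21 + 9*4)/6 = -4 + (21 + 36)/6 = -4 + (⅙)*57 = -4 + 19/2 = 11/2 ≈ 5.5000)
7460*c = 7460*(11/2) = 41030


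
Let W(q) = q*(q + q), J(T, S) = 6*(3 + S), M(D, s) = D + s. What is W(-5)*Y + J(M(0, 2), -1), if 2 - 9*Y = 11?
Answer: -38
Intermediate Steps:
J(T, S) = 18 + 6*S
W(q) = 2*q² (W(q) = q*(2*q) = 2*q²)
Y = -1 (Y = 2/9 - ⅑*11 = 2/9 - 11/9 = -1)
W(-5)*Y + J(M(0, 2), -1) = (2*(-5)²)*(-1) + (18 + 6*(-1)) = (2*25)*(-1) + (18 - 6) = 50*(-1) + 12 = -50 + 12 = -38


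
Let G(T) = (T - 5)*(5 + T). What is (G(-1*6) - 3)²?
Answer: 64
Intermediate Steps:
G(T) = (-5 + T)*(5 + T)
(G(-1*6) - 3)² = ((-25 + (-1*6)²) - 3)² = ((-25 + (-6)²) - 3)² = ((-25 + 36) - 3)² = (11 - 3)² = 8² = 64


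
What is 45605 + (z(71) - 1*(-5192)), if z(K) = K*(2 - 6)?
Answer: 50513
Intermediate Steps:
z(K) = -4*K (z(K) = K*(-4) = -4*K)
45605 + (z(71) - 1*(-5192)) = 45605 + (-4*71 - 1*(-5192)) = 45605 + (-284 + 5192) = 45605 + 4908 = 50513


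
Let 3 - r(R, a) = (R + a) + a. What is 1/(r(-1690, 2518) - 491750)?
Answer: -1/495093 ≈ -2.0198e-6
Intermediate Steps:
r(R, a) = 3 - R - 2*a (r(R, a) = 3 - ((R + a) + a) = 3 - (R + 2*a) = 3 + (-R - 2*a) = 3 - R - 2*a)
1/(r(-1690, 2518) - 491750) = 1/((3 - 1*(-1690) - 2*2518) - 491750) = 1/((3 + 1690 - 5036) - 491750) = 1/(-3343 - 491750) = 1/(-495093) = -1/495093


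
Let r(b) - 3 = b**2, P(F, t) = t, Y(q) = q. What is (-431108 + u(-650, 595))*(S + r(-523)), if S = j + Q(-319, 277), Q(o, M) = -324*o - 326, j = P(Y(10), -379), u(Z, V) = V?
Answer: -161951671879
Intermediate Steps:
j = -379
Q(o, M) = -326 - 324*o
r(b) = 3 + b**2
S = 102651 (S = -379 + (-326 - 324*(-319)) = -379 + (-326 + 103356) = -379 + 103030 = 102651)
(-431108 + u(-650, 595))*(S + r(-523)) = (-431108 + 595)*(102651 + (3 + (-523)**2)) = -430513*(102651 + (3 + 273529)) = -430513*(102651 + 273532) = -430513*376183 = -161951671879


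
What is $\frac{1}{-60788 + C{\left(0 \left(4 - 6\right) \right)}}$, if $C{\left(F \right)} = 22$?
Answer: $- \frac{1}{60766} \approx -1.6457 \cdot 10^{-5}$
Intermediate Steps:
$\frac{1}{-60788 + C{\left(0 \left(4 - 6\right) \right)}} = \frac{1}{-60788 + 22} = \frac{1}{-60766} = - \frac{1}{60766}$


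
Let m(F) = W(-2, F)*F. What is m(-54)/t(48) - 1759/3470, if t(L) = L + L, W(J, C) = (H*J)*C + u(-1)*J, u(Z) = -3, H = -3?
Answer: 2475749/13880 ≈ 178.37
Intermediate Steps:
W(J, C) = -3*J - 3*C*J (W(J, C) = (-3*J)*C - 3*J = -3*C*J - 3*J = -3*J - 3*C*J)
m(F) = F*(6 + 6*F) (m(F) = (3*(-2)*(-1 - F))*F = (6 + 6*F)*F = F*(6 + 6*F))
t(L) = 2*L
m(-54)/t(48) - 1759/3470 = (6*(-54)*(1 - 54))/((2*48)) - 1759/3470 = (6*(-54)*(-53))/96 - 1759*1/3470 = 17172*(1/96) - 1759/3470 = 1431/8 - 1759/3470 = 2475749/13880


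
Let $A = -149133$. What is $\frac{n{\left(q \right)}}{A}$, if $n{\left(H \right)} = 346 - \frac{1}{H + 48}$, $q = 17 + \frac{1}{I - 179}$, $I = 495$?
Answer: $- \frac{7106870}{3063340953} \approx -0.00232$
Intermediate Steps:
$q = \frac{5373}{316}$ ($q = 17 + \frac{1}{495 - 179} = 17 + \frac{1}{316} = \frac{5373}{316} \approx 17.003$)
$n{\left(H \right)} = 346 - \frac{1}{48 + H}$
$\frac{n{\left(q \right)}}{A} = \frac{\frac{1}{48 + \frac{5373}{316}} \left(16607 + 346 \cdot \frac{5373}{316}\right)}{-149133} = \frac{16607 + \frac{929529}{158}}{\frac{20541}{316}} \left(- \frac{1}{149133}\right) = \frac{316}{20541} \cdot \frac{3553435}{158} \left(- \frac{1}{149133}\right) = \frac{7106870}{20541} \left(- \frac{1}{149133}\right) = - \frac{7106870}{3063340953}$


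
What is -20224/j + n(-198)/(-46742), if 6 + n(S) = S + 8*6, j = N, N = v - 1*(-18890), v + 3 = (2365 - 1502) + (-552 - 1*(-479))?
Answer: -471120298/459871167 ≈ -1.0245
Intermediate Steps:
v = 787 (v = -3 + ((2365 - 1502) + (-552 - 1*(-479))) = -3 + (863 + (-552 + 479)) = -3 + (863 - 73) = -3 + 790 = 787)
N = 19677 (N = 787 - 1*(-18890) = 787 + 18890 = 19677)
j = 19677
n(S) = 42 + S (n(S) = -6 + (S + 8*6) = -6 + (S + 48) = -6 + (48 + S) = 42 + S)
-20224/j + n(-198)/(-46742) = -20224/19677 + (42 - 198)/(-46742) = -20224*1/19677 - 156*(-1/46742) = -20224/19677 + 78/23371 = -471120298/459871167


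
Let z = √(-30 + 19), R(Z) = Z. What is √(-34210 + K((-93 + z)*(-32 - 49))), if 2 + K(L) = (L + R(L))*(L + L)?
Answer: 2*√(56665365 - 1220346*I*√11) ≈ 15065.0 - 537.33*I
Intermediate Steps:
z = I*√11 (z = √(-11) = I*√11 ≈ 3.3166*I)
K(L) = -2 + 4*L² (K(L) = -2 + (L + L)*(L + L) = -2 + (2*L)*(2*L) = -2 + 4*L²)
√(-34210 + K((-93 + z)*(-32 - 49))) = √(-34210 + (-2 + 4*((-93 + I*√11)*(-32 - 49))²)) = √(-34210 + (-2 + 4*((-93 + I*√11)*(-81))²)) = √(-34210 + (-2 + 4*(7533 - 81*I*√11)²)) = √(-34212 + 4*(7533 - 81*I*√11)²)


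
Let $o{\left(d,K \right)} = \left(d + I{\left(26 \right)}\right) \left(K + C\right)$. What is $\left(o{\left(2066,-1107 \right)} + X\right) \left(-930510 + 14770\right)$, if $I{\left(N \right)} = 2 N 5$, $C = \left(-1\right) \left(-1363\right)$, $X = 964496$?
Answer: $-1428510444480$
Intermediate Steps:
$C = 1363$
$I{\left(N \right)} = 10 N$
$o{\left(d,K \right)} = \left(260 + d\right) \left(1363 + K\right)$ ($o{\left(d,K \right)} = \left(d + 10 \cdot 26\right) \left(K + 1363\right) = \left(d + 260\right) \left(1363 + K\right) = \left(260 + d\right) \left(1363 + K\right)$)
$\left(o{\left(2066,-1107 \right)} + X\right) \left(-930510 + 14770\right) = \left(\left(354380 + 260 \left(-1107\right) + 1363 \cdot 2066 - 2287062\right) + 964496\right) \left(-930510 + 14770\right) = \left(\left(354380 - 287820 + 2815958 - 2287062\right) + 964496\right) \left(-915740\right) = \left(595456 + 964496\right) \left(-915740\right) = 1559952 \left(-915740\right) = -1428510444480$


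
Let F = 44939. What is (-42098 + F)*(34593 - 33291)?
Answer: 3698982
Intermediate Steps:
(-42098 + F)*(34593 - 33291) = (-42098 + 44939)*(34593 - 33291) = 2841*1302 = 3698982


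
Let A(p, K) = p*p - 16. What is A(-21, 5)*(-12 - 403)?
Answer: -176375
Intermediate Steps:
A(p, K) = -16 + p² (A(p, K) = p² - 16 = -16 + p²)
A(-21, 5)*(-12 - 403) = (-16 + (-21)²)*(-12 - 403) = (-16 + 441)*(-415) = 425*(-415) = -176375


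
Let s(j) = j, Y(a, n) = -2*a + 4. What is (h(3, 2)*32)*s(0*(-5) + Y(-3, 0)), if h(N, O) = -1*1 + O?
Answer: 320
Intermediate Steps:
Y(a, n) = 4 - 2*a
h(N, O) = -1 + O
(h(3, 2)*32)*s(0*(-5) + Y(-3, 0)) = ((-1 + 2)*32)*(0*(-5) + (4 - 2*(-3))) = (1*32)*(0 + (4 + 6)) = 32*(0 + 10) = 32*10 = 320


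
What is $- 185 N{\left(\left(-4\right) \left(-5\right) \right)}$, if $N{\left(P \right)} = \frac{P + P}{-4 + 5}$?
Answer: $-7400$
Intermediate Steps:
$N{\left(P \right)} = 2 P$ ($N{\left(P \right)} = \frac{2 P}{1} = 2 P 1 = 2 P$)
$- 185 N{\left(\left(-4\right) \left(-5\right) \right)} = - 185 \cdot 2 \left(\left(-4\right) \left(-5\right)\right) = - 185 \cdot 2 \cdot 20 = \left(-185\right) 40 = -7400$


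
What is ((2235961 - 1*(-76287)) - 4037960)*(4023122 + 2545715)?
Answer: -11335920836944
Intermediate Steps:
((2235961 - 1*(-76287)) - 4037960)*(4023122 + 2545715) = ((2235961 + 76287) - 4037960)*6568837 = (2312248 - 4037960)*6568837 = -1725712*6568837 = -11335920836944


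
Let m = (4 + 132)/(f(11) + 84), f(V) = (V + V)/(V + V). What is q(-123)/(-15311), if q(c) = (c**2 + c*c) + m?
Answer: -151298/76555 ≈ -1.9763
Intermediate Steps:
f(V) = 1 (f(V) = (2*V)/((2*V)) = (2*V)*(1/(2*V)) = 1)
m = 8/5 (m = (4 + 132)/(1 + 84) = 136/85 = 136*(1/85) = 8/5 ≈ 1.6000)
q(c) = 8/5 + 2*c**2 (q(c) = (c**2 + c*c) + 8/5 = (c**2 + c**2) + 8/5 = 2*c**2 + 8/5 = 8/5 + 2*c**2)
q(-123)/(-15311) = (8/5 + 2*(-123)**2)/(-15311) = (8/5 + 2*15129)*(-1/15311) = (8/5 + 30258)*(-1/15311) = (151298/5)*(-1/15311) = -151298/76555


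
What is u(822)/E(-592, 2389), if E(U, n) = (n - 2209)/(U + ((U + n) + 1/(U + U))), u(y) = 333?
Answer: 1426719/640 ≈ 2229.3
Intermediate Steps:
E(U, n) = (-2209 + n)/(n + 1/(2*U) + 2*U) (E(U, n) = (-2209 + n)/(U + ((U + n) + 1/(2*U))) = (-2209 + n)/(U + (U + n + 1/(2*U))) = (-2209 + n)/(n + 1/(2*U) + 2*U))
u(822)/E(-592, 2389) = 333/((2*(-592)*(-2209 + 2389)/(1 + 4*(-592)² + 2*(-592)*2389))) = 333/((2*(-592)*180/(1 + 4*350464 - 2828576))) = 333/((2*(-592)*180/(1 + 1401856 - 2828576))) = 333/((2*(-592)*180/(-1426719))) = 333/((2*(-592)*(-1/1426719)*180)) = 333/(71040/475573) = 333*(475573/71040) = 1426719/640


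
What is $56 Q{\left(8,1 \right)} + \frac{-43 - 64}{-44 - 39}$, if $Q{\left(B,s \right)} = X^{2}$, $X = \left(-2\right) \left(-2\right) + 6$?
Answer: $\frac{464907}{83} \approx 5601.3$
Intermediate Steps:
$X = 10$ ($X = 4 + 6 = 10$)
$Q{\left(B,s \right)} = 100$ ($Q{\left(B,s \right)} = 10^{2} = 100$)
$56 Q{\left(8,1 \right)} + \frac{-43 - 64}{-44 - 39} = 56 \cdot 100 + \frac{-43 - 64}{-44 - 39} = 5600 - \frac{107}{-83} = 5600 - - \frac{107}{83} = 5600 + \frac{107}{83} = \frac{464907}{83}$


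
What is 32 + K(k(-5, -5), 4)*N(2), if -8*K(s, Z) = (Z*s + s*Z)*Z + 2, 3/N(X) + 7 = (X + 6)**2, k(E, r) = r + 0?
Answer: 2511/76 ≈ 33.039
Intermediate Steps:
k(E, r) = r
N(X) = 3/(-7 + (6 + X)**2) (N(X) = 3/(-7 + (X + 6)**2) = 3/(-7 + (6 + X)**2))
K(s, Z) = -1/4 - s*Z**2/4 (K(s, Z) = -((Z*s + s*Z)*Z + 2)/8 = -((Z*s + Z*s)*Z + 2)/8 = -((2*Z*s)*Z + 2)/8 = -(2*s*Z**2 + 2)/8 = -(2 + 2*s*Z**2)/8 = -1/4 - s*Z**2/4)
32 + K(k(-5, -5), 4)*N(2) = 32 + (-1/4 - 1/4*(-5)*4**2)*(3/(-7 + (6 + 2)**2)) = 32 + (-1/4 - 1/4*(-5)*16)*(3/(-7 + 8**2)) = 32 + (-1/4 + 20)*(3/(-7 + 64)) = 32 + 79*(3/57)/4 = 32 + 79*(3*(1/57))/4 = 32 + (79/4)*(1/19) = 32 + 79/76 = 2511/76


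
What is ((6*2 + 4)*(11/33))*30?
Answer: 160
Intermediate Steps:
((6*2 + 4)*(11/33))*30 = ((12 + 4)*(11*(1/33)))*30 = (16*(⅓))*30 = (16/3)*30 = 160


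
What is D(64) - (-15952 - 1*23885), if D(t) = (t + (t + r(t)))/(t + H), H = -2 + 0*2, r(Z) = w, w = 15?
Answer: 2470037/62 ≈ 39839.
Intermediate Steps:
r(Z) = 15
H = -2 (H = -2 + 0 = -2)
D(t) = (15 + 2*t)/(-2 + t) (D(t) = (t + (t + 15))/(t - 2) = (t + (15 + t))/(-2 + t) = (15 + 2*t)/(-2 + t))
D(64) - (-15952 - 1*23885) = (15 + 2*64)/(-2 + 64) - (-15952 - 1*23885) = (15 + 128)/62 - (-15952 - 23885) = (1/62)*143 - 1*(-39837) = 143/62 + 39837 = 2470037/62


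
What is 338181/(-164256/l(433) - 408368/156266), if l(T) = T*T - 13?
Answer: -412808029948479/4259451136 ≈ -96916.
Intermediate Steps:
l(T) = -13 + T² (l(T) = T² - 13 = -13 + T²)
338181/(-164256/l(433) - 408368/156266) = 338181/(-164256/(-13 + 433²) - 408368/156266) = 338181/(-164256/(-13 + 187489) - 408368*1/156266) = 338181/(-164256/187476 - 204184/78133) = 338181/(-164256*1/187476 - 204184/78133) = 338181/(-13688/15623 - 204184/78133) = 338181/(-4259451136/1220671859) = 338181*(-1220671859/4259451136) = -412808029948479/4259451136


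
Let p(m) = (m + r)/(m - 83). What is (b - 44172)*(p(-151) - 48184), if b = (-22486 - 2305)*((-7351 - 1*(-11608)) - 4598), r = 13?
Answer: -15802848023527/39 ≈ -4.0520e+11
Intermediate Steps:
p(m) = (13 + m)/(-83 + m) (p(m) = (m + 13)/(m - 83) = (13 + m)/(-83 + m))
b = 8453731 (b = -24791*((-7351 + 11608) - 4598) = -24791*(4257 - 4598) = -24791*(-341) = 8453731)
(b - 44172)*(p(-151) - 48184) = (8453731 - 44172)*((13 - 151)/(-83 - 151) - 48184) = 8409559*(-138/(-234) - 48184) = 8409559*(-1/234*(-138) - 48184) = 8409559*(23/39 - 48184) = 8409559*(-1879153/39) = -15802848023527/39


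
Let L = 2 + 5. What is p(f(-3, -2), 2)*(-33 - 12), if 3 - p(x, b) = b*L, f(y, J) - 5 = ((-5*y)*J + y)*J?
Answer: 495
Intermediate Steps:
f(y, J) = 5 + J*(y - 5*J*y) (f(y, J) = 5 + ((-5*y)*J + y)*J = 5 + (-5*J*y + y)*J = 5 + (y - 5*J*y)*J = 5 + J*(y - 5*J*y))
L = 7
p(x, b) = 3 - 7*b (p(x, b) = 3 - b*7 = 3 - 7*b)
p(f(-3, -2), 2)*(-33 - 12) = (3 - 7*2)*(-33 - 12) = (3 - 14)*(-45) = -11*(-45) = 495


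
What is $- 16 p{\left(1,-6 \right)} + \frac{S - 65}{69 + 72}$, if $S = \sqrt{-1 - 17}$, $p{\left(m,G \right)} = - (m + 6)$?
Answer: $\frac{15727}{141} + \frac{i \sqrt{2}}{47} \approx 111.54 + 0.03009 i$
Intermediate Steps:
$p{\left(m,G \right)} = -6 - m$ ($p{\left(m,G \right)} = - (6 + m) = -6 - m$)
$S = 3 i \sqrt{2}$ ($S = \sqrt{-18} = 3 i \sqrt{2} \approx 4.2426 i$)
$- 16 p{\left(1,-6 \right)} + \frac{S - 65}{69 + 72} = - 16 \left(-6 - 1\right) + \frac{3 i \sqrt{2} - 65}{69 + 72} = - 16 \left(-6 - 1\right) + \frac{-65 + 3 i \sqrt{2}}{141} = \left(-16\right) \left(-7\right) + \left(-65 + 3 i \sqrt{2}\right) \frac{1}{141} = 112 - \left(\frac{65}{141} - \frac{i \sqrt{2}}{47}\right) = \frac{15727}{141} + \frac{i \sqrt{2}}{47}$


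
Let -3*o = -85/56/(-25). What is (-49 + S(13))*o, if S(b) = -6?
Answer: 187/168 ≈ 1.1131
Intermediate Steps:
o = -17/840 (o = -(-85/56)/(3*(-25)) = -(-85*1/56)*(-1)/(3*25) = -(-85)*(-1)/(168*25) = -1/3*17/280 = -17/840 ≈ -0.020238)
(-49 + S(13))*o = (-49 - 6)*(-17/840) = -55*(-17/840) = 187/168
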